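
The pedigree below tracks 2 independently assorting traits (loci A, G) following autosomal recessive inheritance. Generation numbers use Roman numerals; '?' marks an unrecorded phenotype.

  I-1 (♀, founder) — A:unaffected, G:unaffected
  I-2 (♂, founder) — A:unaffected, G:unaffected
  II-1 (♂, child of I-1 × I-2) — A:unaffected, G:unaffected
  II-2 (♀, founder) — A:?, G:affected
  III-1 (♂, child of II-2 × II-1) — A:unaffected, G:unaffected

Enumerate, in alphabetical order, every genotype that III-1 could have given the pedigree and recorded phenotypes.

III-1 ∈ {AA Gg, Aa Gg}

A/I-1 un ·: AA|Aa
A/I-2 un ·: AA|Aa
A/II-1 un I-1×I-2: AA|Aa
A/II-2 ? ·: AA|Aa|aa
A/III-1 un II-2×II-1: AA|Aa
⇒ A over [I-1,I-2,II-1,II-2,III-1]: 31 consistent
G/I-1 un ·: GG|Gg
G/I-2 un ·: GG|Gg
G/II-1 un I-1×I-2: GG|Gg
G/II-2 aff ·: gg
G/III-1 un II-2×II-1: Gg
⇒ G over [I-1,I-2,II-1,II-2,III-1]: 7 consistent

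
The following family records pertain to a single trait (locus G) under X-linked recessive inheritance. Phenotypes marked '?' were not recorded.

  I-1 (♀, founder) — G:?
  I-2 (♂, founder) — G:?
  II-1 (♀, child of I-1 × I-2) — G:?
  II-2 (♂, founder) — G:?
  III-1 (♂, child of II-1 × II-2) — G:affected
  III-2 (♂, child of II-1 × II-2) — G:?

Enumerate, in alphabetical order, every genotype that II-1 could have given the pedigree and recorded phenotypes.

II-1 ∈ {X^GX^g, X^gX^g}

G/I-1 ? ·: X^GX^G|X^GX^g|X^gX^g
G/I-2 ? ·: X^GY|X^gY
G/II-1 ? I-1×I-2: X^GX^g|X^gX^g
G/II-2 ? ·: X^GY|X^gY
G/III-1 aff II-1×II-2: X^gY
G/III-2 ? II-1×II-2: X^GY|X^gY
⇒ G over [I-1,I-2,II-1,II-2,III-1,III-2]: 20 consistent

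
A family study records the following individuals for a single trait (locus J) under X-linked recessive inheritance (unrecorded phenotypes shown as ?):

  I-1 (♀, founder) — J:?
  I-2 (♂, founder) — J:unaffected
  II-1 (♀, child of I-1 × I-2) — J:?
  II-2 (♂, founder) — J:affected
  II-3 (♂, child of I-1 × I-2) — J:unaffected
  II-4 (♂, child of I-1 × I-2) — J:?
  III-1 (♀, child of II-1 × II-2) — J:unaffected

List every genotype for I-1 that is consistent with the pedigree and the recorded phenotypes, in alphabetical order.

J/I-1 ? ·: X^JX^J|X^JX^j
J/I-2 un ·: X^JY
J/II-1 ? I-1×I-2: X^JX^J|X^JX^j
J/II-2 aff ·: X^jY
J/II-3 un I-1×I-2: X^JY
J/II-4 ? I-1×I-2: X^JY|X^jY
J/III-1 un II-1×II-2: X^JX^j
⇒ J over [I-1,I-2,II-1,II-2,II-3,II-4,III-1]: 5 consistent

I-1 ∈ {X^JX^J, X^JX^j}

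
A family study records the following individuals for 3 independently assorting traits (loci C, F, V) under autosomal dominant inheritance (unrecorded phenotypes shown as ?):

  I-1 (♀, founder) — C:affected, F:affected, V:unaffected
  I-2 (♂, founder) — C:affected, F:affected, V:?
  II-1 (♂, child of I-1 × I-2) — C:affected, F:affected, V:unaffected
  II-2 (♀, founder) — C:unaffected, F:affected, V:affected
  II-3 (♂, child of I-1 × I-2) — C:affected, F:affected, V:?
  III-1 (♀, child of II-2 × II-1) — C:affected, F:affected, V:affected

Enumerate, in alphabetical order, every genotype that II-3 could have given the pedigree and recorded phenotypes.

II-3 ∈ {CC FF Vv, CC FF vv, CC Ff Vv, CC Ff vv, Cc FF Vv, Cc FF vv, Cc Ff Vv, Cc Ff vv}

C/I-1 aff ·: Cc|CC
C/I-2 aff ·: Cc|CC
C/II-1 aff I-1×I-2: Cc|CC
C/II-2 un ·: cc
C/II-3 aff I-1×I-2: Cc|CC
C/III-1 aff II-2×II-1: Cc
⇒ C over [I-1,I-2,II-1,II-2,II-3,III-1]: 13 consistent
F/I-1 aff ·: Ff|FF
F/I-2 aff ·: Ff|FF
F/II-1 aff I-1×I-2: Ff|FF
F/II-2 aff ·: Ff|FF
F/II-3 aff I-1×I-2: Ff|FF
F/III-1 aff II-2×II-1: Ff|FF
⇒ F over [I-1,I-2,II-1,II-2,II-3,III-1]: 45 consistent
V/I-1 un ·: vv
V/I-2 ? ·: vv|Vv
V/II-1 un I-1×I-2: vv
V/II-2 aff ·: Vv|VV
V/II-3 ? I-1×I-2: vv|Vv
V/III-1 aff II-2×II-1: Vv
⇒ V over [I-1,I-2,II-1,II-2,II-3,III-1]: 6 consistent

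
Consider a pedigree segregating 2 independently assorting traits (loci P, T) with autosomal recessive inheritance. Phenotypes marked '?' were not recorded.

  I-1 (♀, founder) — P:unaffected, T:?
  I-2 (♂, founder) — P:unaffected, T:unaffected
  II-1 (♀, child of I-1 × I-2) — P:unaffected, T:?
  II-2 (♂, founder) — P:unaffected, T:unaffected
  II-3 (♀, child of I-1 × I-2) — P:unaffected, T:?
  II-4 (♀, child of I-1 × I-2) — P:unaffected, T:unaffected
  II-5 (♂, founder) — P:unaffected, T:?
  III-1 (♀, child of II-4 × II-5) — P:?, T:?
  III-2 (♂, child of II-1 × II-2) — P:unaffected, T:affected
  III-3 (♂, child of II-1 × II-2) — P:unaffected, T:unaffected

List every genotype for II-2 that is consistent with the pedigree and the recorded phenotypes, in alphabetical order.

II-2 ∈ {PP Tt, Pp Tt}

P/I-1 un ·: PP|Pp
P/I-2 un ·: PP|Pp
P/II-1 un I-1×I-2: PP|Pp
P/II-2 un ·: PP|Pp
P/II-3 un I-1×I-2: PP|Pp
P/II-4 un I-1×I-2: PP|Pp
P/II-5 un ·: PP|Pp
P/III-1 ? II-4×II-5: PP|Pp|pp
P/III-2 un II-1×II-2: PP|Pp
P/III-3 un II-1×II-2: PP|Pp
⇒ P over [I-1,I-2,II-1,II-2,II-3,II-4,II-5,III-1,III-2,III-3]: 639 consistent
T/I-1 ? ·: TT|Tt|tt
T/I-2 un ·: TT|Tt
T/II-1 ? I-1×I-2: Tt|tt
T/II-2 un ·: Tt
T/II-3 ? I-1×I-2: TT|Tt|tt
T/II-4 un I-1×I-2: TT|Tt
T/II-5 ? ·: TT|Tt|tt
T/III-1 ? II-4×II-5: TT|Tt|tt
T/III-2 aff II-1×II-2: tt
T/III-3 un II-1×II-2: TT|Tt
⇒ T over [I-1,I-2,II-1,II-2,II-3,II-4,II-5,III-1,III-2,III-3]: 243 consistent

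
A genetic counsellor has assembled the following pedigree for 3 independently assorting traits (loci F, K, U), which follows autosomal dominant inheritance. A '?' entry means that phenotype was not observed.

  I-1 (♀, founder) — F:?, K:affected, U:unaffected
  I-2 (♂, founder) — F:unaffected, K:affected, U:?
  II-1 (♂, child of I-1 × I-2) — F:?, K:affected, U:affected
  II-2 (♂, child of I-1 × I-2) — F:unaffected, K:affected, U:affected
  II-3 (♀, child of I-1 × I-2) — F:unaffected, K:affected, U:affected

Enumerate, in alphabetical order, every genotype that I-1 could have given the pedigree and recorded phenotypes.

I-1 ∈ {Ff KK uu, Ff Kk uu, ff KK uu, ff Kk uu}

F/I-1 ? ·: ff|Ff
F/I-2 un ·: ff
F/II-1 ? I-1×I-2: ff|Ff
F/II-2 un I-1×I-2: ff
F/II-3 un I-1×I-2: ff
⇒ F over [I-1,I-2,II-1,II-2,II-3]: 3 consistent
K/I-1 aff ·: Kk|KK
K/I-2 aff ·: Kk|KK
K/II-1 aff I-1×I-2: Kk|KK
K/II-2 aff I-1×I-2: Kk|KK
K/II-3 aff I-1×I-2: Kk|KK
⇒ K over [I-1,I-2,II-1,II-2,II-3]: 25 consistent
U/I-1 un ·: uu
U/I-2 ? ·: Uu|UU
U/II-1 aff I-1×I-2: Uu
U/II-2 aff I-1×I-2: Uu
U/II-3 aff I-1×I-2: Uu
⇒ U over [I-1,I-2,II-1,II-2,II-3]: 2 consistent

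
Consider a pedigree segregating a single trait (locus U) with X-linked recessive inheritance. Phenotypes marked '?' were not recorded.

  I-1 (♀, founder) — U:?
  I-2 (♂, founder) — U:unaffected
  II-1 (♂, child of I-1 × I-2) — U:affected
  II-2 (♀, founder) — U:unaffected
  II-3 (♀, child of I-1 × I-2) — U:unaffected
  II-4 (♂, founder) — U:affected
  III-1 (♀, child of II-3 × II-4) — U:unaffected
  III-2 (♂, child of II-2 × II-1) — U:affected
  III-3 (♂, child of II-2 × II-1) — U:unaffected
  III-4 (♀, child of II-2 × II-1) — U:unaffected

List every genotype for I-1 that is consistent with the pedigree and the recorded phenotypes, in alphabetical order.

U/I-1 ? ·: X^UX^u|X^uX^u
U/I-2 un ·: X^UY
U/II-1 aff I-1×I-2: X^uY
U/II-2 un ·: X^UX^u
U/II-3 un I-1×I-2: X^UX^U|X^UX^u
U/II-4 aff ·: X^uY
U/III-1 un II-3×II-4: X^UX^u
U/III-2 aff II-2×II-1: X^uY
U/III-3 un II-2×II-1: X^UY
U/III-4 un II-2×II-1: X^UX^u
⇒ U over [I-1,I-2,II-1,II-2,II-3,II-4,III-1,III-2,III-3,III-4]: 3 consistent

I-1 ∈ {X^UX^u, X^uX^u}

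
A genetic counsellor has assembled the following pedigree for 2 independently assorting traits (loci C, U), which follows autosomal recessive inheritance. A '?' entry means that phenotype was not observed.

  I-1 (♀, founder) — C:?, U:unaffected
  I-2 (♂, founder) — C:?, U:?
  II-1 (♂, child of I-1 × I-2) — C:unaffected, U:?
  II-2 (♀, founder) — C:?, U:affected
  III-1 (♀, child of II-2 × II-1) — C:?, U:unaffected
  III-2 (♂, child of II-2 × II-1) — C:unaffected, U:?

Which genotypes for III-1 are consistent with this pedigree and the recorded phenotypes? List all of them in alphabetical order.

III-1 ∈ {CC Uu, Cc Uu, cc Uu}

C/I-1 ? ·: CC|Cc|cc
C/I-2 ? ·: CC|Cc|cc
C/II-1 un I-1×I-2: CC|Cc
C/II-2 ? ·: CC|Cc|cc
C/III-1 ? II-2×II-1: CC|Cc|cc
C/III-2 un II-2×II-1: CC|Cc
⇒ C over [I-1,I-2,II-1,II-2,III-1,III-2]: 108 consistent
U/I-1 un ·: UU|Uu
U/I-2 ? ·: UU|Uu|uu
U/II-1 ? I-1×I-2: UU|Uu
U/II-2 aff ·: uu
U/III-1 un II-2×II-1: Uu
U/III-2 ? II-2×II-1: Uu|uu
⇒ U over [I-1,I-2,II-1,II-2,III-1,III-2]: 14 consistent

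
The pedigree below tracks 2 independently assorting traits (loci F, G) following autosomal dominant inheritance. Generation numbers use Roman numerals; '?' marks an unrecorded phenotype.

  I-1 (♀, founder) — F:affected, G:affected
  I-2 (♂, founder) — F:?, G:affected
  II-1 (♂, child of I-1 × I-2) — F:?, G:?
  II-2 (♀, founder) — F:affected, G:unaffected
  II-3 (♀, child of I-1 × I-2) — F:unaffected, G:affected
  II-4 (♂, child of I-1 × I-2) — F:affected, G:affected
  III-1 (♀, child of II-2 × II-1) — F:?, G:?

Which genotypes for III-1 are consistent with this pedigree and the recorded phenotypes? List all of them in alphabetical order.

F/I-1 aff ·: Ff
F/I-2 ? ·: ff|Ff
F/II-1 ? I-1×I-2: ff|Ff|FF
F/II-2 aff ·: Ff|FF
F/II-3 un I-1×I-2: ff
F/II-4 aff I-1×I-2: Ff|FF
F/III-1 ? II-2×II-1: ff|Ff|FF
⇒ F over [I-1,I-2,II-1,II-2,II-3,II-4,III-1]: 30 consistent
G/I-1 aff ·: Gg|GG
G/I-2 aff ·: Gg|GG
G/II-1 ? I-1×I-2: gg|Gg|GG
G/II-2 un ·: gg
G/II-3 aff I-1×I-2: Gg|GG
G/II-4 aff I-1×I-2: Gg|GG
G/III-1 ? II-2×II-1: gg|Gg
⇒ G over [I-1,I-2,II-1,II-2,II-3,II-4,III-1]: 41 consistent

III-1 ∈ {FF Gg, FF gg, Ff Gg, Ff gg, ff Gg, ff gg}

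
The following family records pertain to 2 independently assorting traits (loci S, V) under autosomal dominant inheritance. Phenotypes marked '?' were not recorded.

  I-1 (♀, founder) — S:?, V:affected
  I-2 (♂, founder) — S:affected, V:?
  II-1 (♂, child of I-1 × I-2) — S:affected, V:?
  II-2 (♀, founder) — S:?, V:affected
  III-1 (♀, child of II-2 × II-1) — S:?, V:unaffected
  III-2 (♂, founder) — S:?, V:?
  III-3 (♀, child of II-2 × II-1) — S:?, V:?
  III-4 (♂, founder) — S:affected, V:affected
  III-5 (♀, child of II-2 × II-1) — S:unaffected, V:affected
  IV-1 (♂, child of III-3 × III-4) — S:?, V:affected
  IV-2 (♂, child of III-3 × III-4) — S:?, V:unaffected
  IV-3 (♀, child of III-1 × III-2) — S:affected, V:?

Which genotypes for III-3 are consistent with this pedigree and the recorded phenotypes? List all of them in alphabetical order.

S/I-1 ? ·: ss|Ss|SS
S/I-2 aff ·: Ss|SS
S/II-1 aff I-1×I-2: Ss
S/II-2 ? ·: ss|Ss
S/III-1 ? II-2×II-1: ss|Ss|SS
S/III-2 ? ·: ss|Ss|SS
S/III-3 ? II-2×II-1: ss|Ss|SS
S/III-4 aff ·: Ss|SS
S/III-5 un II-2×II-1: ss
S/IV-1 ? III-3×III-4: ss|Ss|SS
S/IV-2 ? III-3×III-4: ss|Ss|SS
S/IV-3 aff III-1×III-2: Ss|SS
⇒ S over [I-1,I-2,II-1,II-2,III-1,III-2,III-3,III-4,III-5,IV-1,IV-2,IV-3]: 1895 consistent
V/I-1 aff ·: Vv|VV
V/I-2 ? ·: vv|Vv|VV
V/II-1 ? I-1×I-2: vv|Vv
V/II-2 aff ·: Vv
V/III-1 un II-2×II-1: vv
V/III-2 ? ·: vv|Vv|VV
V/III-3 ? II-2×II-1: vv|Vv
V/III-4 aff ·: Vv
V/III-5 aff II-2×II-1: Vv|VV
V/IV-1 aff III-3×III-4: Vv|VV
V/IV-2 un III-3×III-4: vv
V/IV-3 ? III-1×III-2: vv|Vv
⇒ V over [I-1,I-2,II-1,II-2,III-1,III-2,III-3,III-4,III-5,IV-1,IV-2,IV-3]: 144 consistent

III-3 ∈ {SS Vv, SS vv, Ss Vv, Ss vv, ss Vv, ss vv}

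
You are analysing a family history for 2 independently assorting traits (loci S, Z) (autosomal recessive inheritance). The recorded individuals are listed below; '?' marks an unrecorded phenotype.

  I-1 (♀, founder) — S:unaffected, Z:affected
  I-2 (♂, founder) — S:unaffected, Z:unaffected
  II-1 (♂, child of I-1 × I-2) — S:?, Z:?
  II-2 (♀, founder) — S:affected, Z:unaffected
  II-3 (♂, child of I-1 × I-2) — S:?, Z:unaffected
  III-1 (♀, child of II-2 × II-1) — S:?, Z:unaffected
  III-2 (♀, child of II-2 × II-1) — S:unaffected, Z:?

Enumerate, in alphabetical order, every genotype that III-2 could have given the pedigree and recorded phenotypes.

S/I-1 un ·: SS|Ss
S/I-2 un ·: SS|Ss
S/II-1 ? I-1×I-2: SS|Ss
S/II-2 aff ·: ss
S/II-3 ? I-1×I-2: SS|Ss|ss
S/III-1 ? II-2×II-1: Ss|ss
S/III-2 un II-2×II-1: Ss
⇒ S over [I-1,I-2,II-1,II-2,II-3,III-1,III-2]: 22 consistent
Z/I-1 aff ·: zz
Z/I-2 un ·: ZZ|Zz
Z/II-1 ? I-1×I-2: Zz|zz
Z/II-2 un ·: ZZ|Zz
Z/II-3 un I-1×I-2: Zz
Z/III-1 un II-2×II-1: ZZ|Zz
Z/III-2 ? II-2×II-1: ZZ|Zz|zz
⇒ Z over [I-1,I-2,II-1,II-2,II-3,III-1,III-2]: 23 consistent

III-2 ∈ {Ss ZZ, Ss Zz, Ss zz}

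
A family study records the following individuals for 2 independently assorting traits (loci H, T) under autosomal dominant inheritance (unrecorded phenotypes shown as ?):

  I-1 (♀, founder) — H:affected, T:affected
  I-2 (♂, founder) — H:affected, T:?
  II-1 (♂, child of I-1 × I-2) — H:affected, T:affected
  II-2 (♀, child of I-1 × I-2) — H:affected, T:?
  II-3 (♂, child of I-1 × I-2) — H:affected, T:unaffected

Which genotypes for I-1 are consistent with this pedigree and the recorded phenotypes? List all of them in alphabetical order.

H/I-1 aff ·: Hh|HH
H/I-2 aff ·: Hh|HH
H/II-1 aff I-1×I-2: Hh|HH
H/II-2 aff I-1×I-2: Hh|HH
H/II-3 aff I-1×I-2: Hh|HH
⇒ H over [I-1,I-2,II-1,II-2,II-3]: 25 consistent
T/I-1 aff ·: Tt
T/I-2 ? ·: tt|Tt
T/II-1 aff I-1×I-2: Tt|TT
T/II-2 ? I-1×I-2: tt|Tt|TT
T/II-3 un I-1×I-2: tt
⇒ T over [I-1,I-2,II-1,II-2,II-3]: 8 consistent

I-1 ∈ {HH Tt, Hh Tt}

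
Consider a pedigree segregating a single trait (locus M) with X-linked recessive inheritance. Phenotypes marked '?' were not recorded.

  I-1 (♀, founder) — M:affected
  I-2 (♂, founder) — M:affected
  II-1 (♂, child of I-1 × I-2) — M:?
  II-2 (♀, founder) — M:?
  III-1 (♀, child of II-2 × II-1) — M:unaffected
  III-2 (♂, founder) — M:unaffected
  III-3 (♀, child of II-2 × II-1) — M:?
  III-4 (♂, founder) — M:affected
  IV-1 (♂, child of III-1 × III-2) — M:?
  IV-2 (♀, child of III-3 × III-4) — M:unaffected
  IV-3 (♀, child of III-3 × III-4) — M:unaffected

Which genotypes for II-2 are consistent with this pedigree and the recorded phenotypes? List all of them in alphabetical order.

II-2 ∈ {X^MX^M, X^MX^m}

M/I-1 aff ·: X^mX^m
M/I-2 aff ·: X^mY
M/II-1 ? I-1×I-2: X^mY
M/II-2 ? ·: X^MX^M|X^MX^m
M/III-1 un II-2×II-1: X^MX^m
M/III-2 un ·: X^MY
M/III-3 ? II-2×II-1: X^MX^m
M/III-4 aff ·: X^mY
M/IV-1 ? III-1×III-2: X^MY|X^mY
M/IV-2 un III-3×III-4: X^MX^m
M/IV-3 un III-3×III-4: X^MX^m
⇒ M over [I-1,I-2,II-1,II-2,III-1,III-2,III-3,III-4,IV-1,IV-2,IV-3]: 4 consistent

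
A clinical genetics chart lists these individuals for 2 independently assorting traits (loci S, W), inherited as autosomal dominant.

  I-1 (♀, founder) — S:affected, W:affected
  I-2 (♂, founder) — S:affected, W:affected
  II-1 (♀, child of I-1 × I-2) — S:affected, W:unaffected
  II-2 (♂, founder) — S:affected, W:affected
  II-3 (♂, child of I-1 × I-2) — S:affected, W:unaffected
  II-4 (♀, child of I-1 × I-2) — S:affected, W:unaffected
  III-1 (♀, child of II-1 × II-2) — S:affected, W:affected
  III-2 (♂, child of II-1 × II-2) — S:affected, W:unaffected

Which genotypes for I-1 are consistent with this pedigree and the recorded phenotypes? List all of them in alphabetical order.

S/I-1 aff ·: Ss|SS
S/I-2 aff ·: Ss|SS
S/II-1 aff I-1×I-2: Ss|SS
S/II-2 aff ·: Ss|SS
S/II-3 aff I-1×I-2: Ss|SS
S/II-4 aff I-1×I-2: Ss|SS
S/III-1 aff II-1×II-2: Ss|SS
S/III-2 aff II-1×II-2: Ss|SS
⇒ S over [I-1,I-2,II-1,II-2,II-3,II-4,III-1,III-2]: 161 consistent
W/I-1 aff ·: Ww
W/I-2 aff ·: Ww
W/II-1 un I-1×I-2: ww
W/II-2 aff ·: Ww
W/II-3 un I-1×I-2: ww
W/II-4 un I-1×I-2: ww
W/III-1 aff II-1×II-2: Ww
W/III-2 un II-1×II-2: ww
⇒ W over [I-1,I-2,II-1,II-2,II-3,II-4,III-1,III-2]: 1 consistent

I-1 ∈ {SS Ww, Ss Ww}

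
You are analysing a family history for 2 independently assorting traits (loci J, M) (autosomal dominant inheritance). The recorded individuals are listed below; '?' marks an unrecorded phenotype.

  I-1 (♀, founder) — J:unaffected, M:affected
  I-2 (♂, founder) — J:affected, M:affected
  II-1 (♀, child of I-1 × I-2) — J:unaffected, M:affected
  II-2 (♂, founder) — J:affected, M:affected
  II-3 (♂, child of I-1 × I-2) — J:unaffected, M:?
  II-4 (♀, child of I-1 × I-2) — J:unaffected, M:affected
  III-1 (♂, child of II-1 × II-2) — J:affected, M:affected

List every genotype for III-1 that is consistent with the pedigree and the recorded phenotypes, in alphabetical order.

J/I-1 un ·: jj
J/I-2 aff ·: Jj
J/II-1 un I-1×I-2: jj
J/II-2 aff ·: Jj|JJ
J/II-3 un I-1×I-2: jj
J/II-4 un I-1×I-2: jj
J/III-1 aff II-1×II-2: Jj
⇒ J over [I-1,I-2,II-1,II-2,II-3,II-4,III-1]: 2 consistent
M/I-1 aff ·: Mm|MM
M/I-2 aff ·: Mm|MM
M/II-1 aff I-1×I-2: Mm|MM
M/II-2 aff ·: Mm|MM
M/II-3 ? I-1×I-2: mm|Mm|MM
M/II-4 aff I-1×I-2: Mm|MM
M/III-1 aff II-1×II-2: Mm|MM
⇒ M over [I-1,I-2,II-1,II-2,II-3,II-4,III-1]: 101 consistent

III-1 ∈ {Jj MM, Jj Mm}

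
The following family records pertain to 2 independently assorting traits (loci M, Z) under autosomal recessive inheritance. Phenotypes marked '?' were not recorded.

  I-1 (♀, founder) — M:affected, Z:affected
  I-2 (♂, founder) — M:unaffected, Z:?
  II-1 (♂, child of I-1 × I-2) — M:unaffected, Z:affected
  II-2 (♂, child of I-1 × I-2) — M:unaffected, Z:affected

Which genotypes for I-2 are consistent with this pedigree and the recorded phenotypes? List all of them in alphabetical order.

I-2 ∈ {MM Zz, MM zz, Mm Zz, Mm zz}

M/I-1 aff ·: mm
M/I-2 un ·: MM|Mm
M/II-1 un I-1×I-2: Mm
M/II-2 un I-1×I-2: Mm
⇒ M over [I-1,I-2,II-1,II-2]: 2 consistent
Z/I-1 aff ·: zz
Z/I-2 ? ·: Zz|zz
Z/II-1 aff I-1×I-2: zz
Z/II-2 aff I-1×I-2: zz
⇒ Z over [I-1,I-2,II-1,II-2]: 2 consistent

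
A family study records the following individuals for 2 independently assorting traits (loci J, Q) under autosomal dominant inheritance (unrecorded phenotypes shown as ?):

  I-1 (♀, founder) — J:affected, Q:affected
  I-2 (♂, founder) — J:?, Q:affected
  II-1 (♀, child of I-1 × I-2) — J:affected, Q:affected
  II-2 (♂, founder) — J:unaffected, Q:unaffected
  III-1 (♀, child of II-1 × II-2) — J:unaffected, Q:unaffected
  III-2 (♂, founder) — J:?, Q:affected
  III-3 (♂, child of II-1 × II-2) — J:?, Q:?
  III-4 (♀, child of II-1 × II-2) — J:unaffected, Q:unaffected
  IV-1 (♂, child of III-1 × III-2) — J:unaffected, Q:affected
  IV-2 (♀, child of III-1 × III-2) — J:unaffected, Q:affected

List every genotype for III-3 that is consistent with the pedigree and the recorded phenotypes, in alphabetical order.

J/I-1 aff ·: Jj|JJ
J/I-2 ? ·: jj|Jj|JJ
J/II-1 aff I-1×I-2: Jj
J/II-2 un ·: jj
J/III-1 un II-1×II-2: jj
J/III-2 ? ·: jj|Jj
J/III-3 ? II-1×II-2: jj|Jj
J/III-4 un II-1×II-2: jj
J/IV-1 un III-1×III-2: jj
J/IV-2 un III-1×III-2: jj
⇒ J over [I-1,I-2,II-1,II-2,III-1,III-2,III-3,III-4,IV-1,IV-2]: 20 consistent
Q/I-1 aff ·: Qq|QQ
Q/I-2 aff ·: Qq|QQ
Q/II-1 aff I-1×I-2: Qq
Q/II-2 un ·: qq
Q/III-1 un II-1×II-2: qq
Q/III-2 aff ·: Qq|QQ
Q/III-3 ? II-1×II-2: qq|Qq
Q/III-4 un II-1×II-2: qq
Q/IV-1 aff III-1×III-2: Qq
Q/IV-2 aff III-1×III-2: Qq
⇒ Q over [I-1,I-2,II-1,II-2,III-1,III-2,III-3,III-4,IV-1,IV-2]: 12 consistent

III-3 ∈ {Jj Qq, Jj qq, jj Qq, jj qq}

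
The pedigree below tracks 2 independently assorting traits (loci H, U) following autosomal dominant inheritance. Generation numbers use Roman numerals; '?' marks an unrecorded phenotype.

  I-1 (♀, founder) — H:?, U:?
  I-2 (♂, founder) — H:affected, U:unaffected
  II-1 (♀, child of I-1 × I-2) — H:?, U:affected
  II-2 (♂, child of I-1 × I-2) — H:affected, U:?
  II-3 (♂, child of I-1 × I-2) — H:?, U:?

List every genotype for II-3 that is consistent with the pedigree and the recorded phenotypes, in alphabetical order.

II-3 ∈ {HH Uu, HH uu, Hh Uu, Hh uu, hh Uu, hh uu}

H/I-1 ? ·: hh|Hh|HH
H/I-2 aff ·: Hh|HH
H/II-1 ? I-1×I-2: hh|Hh|HH
H/II-2 aff I-1×I-2: Hh|HH
H/II-3 ? I-1×I-2: hh|Hh|HH
⇒ H over [I-1,I-2,II-1,II-2,II-3]: 40 consistent
U/I-1 ? ·: Uu|UU
U/I-2 un ·: uu
U/II-1 aff I-1×I-2: Uu
U/II-2 ? I-1×I-2: uu|Uu
U/II-3 ? I-1×I-2: uu|Uu
⇒ U over [I-1,I-2,II-1,II-2,II-3]: 5 consistent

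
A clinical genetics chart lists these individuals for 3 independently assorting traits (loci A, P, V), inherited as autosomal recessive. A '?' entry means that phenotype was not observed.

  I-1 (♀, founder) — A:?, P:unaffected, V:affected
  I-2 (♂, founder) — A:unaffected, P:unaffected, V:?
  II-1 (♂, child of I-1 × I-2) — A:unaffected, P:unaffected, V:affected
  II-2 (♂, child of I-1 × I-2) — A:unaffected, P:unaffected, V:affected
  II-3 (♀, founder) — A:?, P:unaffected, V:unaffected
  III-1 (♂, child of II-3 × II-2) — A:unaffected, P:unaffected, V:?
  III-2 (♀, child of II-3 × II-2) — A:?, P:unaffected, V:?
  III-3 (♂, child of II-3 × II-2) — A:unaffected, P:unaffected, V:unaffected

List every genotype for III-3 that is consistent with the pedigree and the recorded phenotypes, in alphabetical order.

A/I-1 ? ·: AA|Aa|aa
A/I-2 un ·: AA|Aa
A/II-1 un I-1×I-2: AA|Aa
A/II-2 un I-1×I-2: AA|Aa
A/II-3 ? ·: AA|Aa|aa
A/III-1 un II-3×II-2: AA|Aa
A/III-2 ? II-3×II-2: AA|Aa|aa
A/III-3 un II-3×II-2: AA|Aa
⇒ A over [I-1,I-2,II-1,II-2,II-3,III-1,III-2,III-3]: 246 consistent
P/I-1 un ·: PP|Pp
P/I-2 un ·: PP|Pp
P/II-1 un I-1×I-2: PP|Pp
P/II-2 un I-1×I-2: PP|Pp
P/II-3 un ·: PP|Pp
P/III-1 un II-3×II-2: PP|Pp
P/III-2 un II-3×II-2: PP|Pp
P/III-3 un II-3×II-2: PP|Pp
⇒ P over [I-1,I-2,II-1,II-2,II-3,III-1,III-2,III-3]: 159 consistent
V/I-1 aff ·: vv
V/I-2 ? ·: Vv|vv
V/II-1 aff I-1×I-2: vv
V/II-2 aff I-1×I-2: vv
V/II-3 un ·: VV|Vv
V/III-1 ? II-3×II-2: Vv|vv
V/III-2 ? II-3×II-2: Vv|vv
V/III-3 un II-3×II-2: Vv
⇒ V over [I-1,I-2,II-1,II-2,II-3,III-1,III-2,III-3]: 10 consistent

III-3 ∈ {AA PP Vv, AA Pp Vv, Aa PP Vv, Aa Pp Vv}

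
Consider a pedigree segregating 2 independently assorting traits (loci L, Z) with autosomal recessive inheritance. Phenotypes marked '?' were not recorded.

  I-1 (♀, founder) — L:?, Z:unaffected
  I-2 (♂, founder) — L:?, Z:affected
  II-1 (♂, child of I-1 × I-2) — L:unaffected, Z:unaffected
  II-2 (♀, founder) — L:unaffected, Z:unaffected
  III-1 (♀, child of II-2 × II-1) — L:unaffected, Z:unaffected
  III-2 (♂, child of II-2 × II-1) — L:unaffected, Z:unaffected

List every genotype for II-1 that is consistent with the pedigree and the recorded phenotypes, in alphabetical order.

L/I-1 ? ·: LL|Ll|ll
L/I-2 ? ·: LL|Ll|ll
L/II-1 un I-1×I-2: LL|Ll
L/II-2 un ·: LL|Ll
L/III-1 un II-2×II-1: LL|Ll
L/III-2 un II-2×II-1: LL|Ll
⇒ L over [I-1,I-2,II-1,II-2,III-1,III-2]: 76 consistent
Z/I-1 un ·: ZZ|Zz
Z/I-2 aff ·: zz
Z/II-1 un I-1×I-2: Zz
Z/II-2 un ·: ZZ|Zz
Z/III-1 un II-2×II-1: ZZ|Zz
Z/III-2 un II-2×II-1: ZZ|Zz
⇒ Z over [I-1,I-2,II-1,II-2,III-1,III-2]: 16 consistent

II-1 ∈ {LL Zz, Ll Zz}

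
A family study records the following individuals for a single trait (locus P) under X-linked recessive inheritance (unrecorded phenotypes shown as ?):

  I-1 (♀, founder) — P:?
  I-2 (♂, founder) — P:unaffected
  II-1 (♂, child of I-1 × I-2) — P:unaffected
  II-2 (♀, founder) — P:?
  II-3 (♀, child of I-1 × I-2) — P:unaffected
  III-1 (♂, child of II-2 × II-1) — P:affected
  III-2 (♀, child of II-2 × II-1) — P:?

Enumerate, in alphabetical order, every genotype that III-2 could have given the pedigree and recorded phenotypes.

P/I-1 ? ·: X^PX^P|X^PX^p
P/I-2 un ·: X^PY
P/II-1 un I-1×I-2: X^PY
P/II-2 ? ·: X^PX^p|X^pX^p
P/II-3 un I-1×I-2: X^PX^P|X^PX^p
P/III-1 aff II-2×II-1: X^pY
P/III-2 ? II-2×II-1: X^PX^P|X^PX^p
⇒ P over [I-1,I-2,II-1,II-2,II-3,III-1,III-2]: 9 consistent

III-2 ∈ {X^PX^P, X^PX^p}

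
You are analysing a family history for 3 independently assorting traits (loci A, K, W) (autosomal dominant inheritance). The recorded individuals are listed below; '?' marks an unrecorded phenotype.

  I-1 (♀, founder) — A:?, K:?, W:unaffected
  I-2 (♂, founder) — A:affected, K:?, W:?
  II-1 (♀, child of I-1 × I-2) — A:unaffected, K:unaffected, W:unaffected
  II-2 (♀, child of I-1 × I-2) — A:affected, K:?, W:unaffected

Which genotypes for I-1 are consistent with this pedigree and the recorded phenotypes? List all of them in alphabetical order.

A/I-1 ? ·: aa|Aa
A/I-2 aff ·: Aa
A/II-1 un I-1×I-2: aa
A/II-2 aff I-1×I-2: Aa|AA
⇒ A over [I-1,I-2,II-1,II-2]: 3 consistent
K/I-1 ? ·: kk|Kk
K/I-2 ? ·: kk|Kk
K/II-1 un I-1×I-2: kk
K/II-2 ? I-1×I-2: kk|Kk|KK
⇒ K over [I-1,I-2,II-1,II-2]: 8 consistent
W/I-1 un ·: ww
W/I-2 ? ·: ww|Ww
W/II-1 un I-1×I-2: ww
W/II-2 un I-1×I-2: ww
⇒ W over [I-1,I-2,II-1,II-2]: 2 consistent

I-1 ∈ {Aa Kk ww, Aa kk ww, aa Kk ww, aa kk ww}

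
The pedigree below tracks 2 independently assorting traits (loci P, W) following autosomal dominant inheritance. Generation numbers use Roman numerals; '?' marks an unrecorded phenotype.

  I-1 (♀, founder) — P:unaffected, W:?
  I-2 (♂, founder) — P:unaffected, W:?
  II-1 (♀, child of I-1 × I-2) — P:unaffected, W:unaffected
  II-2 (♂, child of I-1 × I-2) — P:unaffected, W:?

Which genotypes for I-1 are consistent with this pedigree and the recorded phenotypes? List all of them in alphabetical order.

P/I-1 un ·: pp
P/I-2 un ·: pp
P/II-1 un I-1×I-2: pp
P/II-2 un I-1×I-2: pp
⇒ P over [I-1,I-2,II-1,II-2]: 1 consistent
W/I-1 ? ·: ww|Ww
W/I-2 ? ·: ww|Ww
W/II-1 un I-1×I-2: ww
W/II-2 ? I-1×I-2: ww|Ww|WW
⇒ W over [I-1,I-2,II-1,II-2]: 8 consistent

I-1 ∈ {pp Ww, pp ww}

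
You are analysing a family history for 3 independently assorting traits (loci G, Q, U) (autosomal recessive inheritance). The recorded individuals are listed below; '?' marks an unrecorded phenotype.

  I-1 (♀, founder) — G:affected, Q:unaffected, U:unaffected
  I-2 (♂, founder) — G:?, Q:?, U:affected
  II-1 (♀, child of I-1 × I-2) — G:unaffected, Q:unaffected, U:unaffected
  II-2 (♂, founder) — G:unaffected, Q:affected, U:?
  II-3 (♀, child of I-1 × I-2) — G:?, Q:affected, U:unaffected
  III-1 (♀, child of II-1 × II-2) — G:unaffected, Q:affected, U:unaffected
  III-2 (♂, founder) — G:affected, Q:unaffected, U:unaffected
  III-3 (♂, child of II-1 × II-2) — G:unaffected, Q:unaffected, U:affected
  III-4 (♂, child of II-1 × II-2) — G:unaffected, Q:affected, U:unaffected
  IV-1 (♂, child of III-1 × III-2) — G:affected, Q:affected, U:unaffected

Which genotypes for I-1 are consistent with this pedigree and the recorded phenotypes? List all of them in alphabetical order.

G/I-1 aff ·: gg
G/I-2 ? ·: GG|Gg
G/II-1 un I-1×I-2: Gg
G/II-2 un ·: GG|Gg
G/II-3 ? I-1×I-2: Gg|gg
G/III-1 un II-1×II-2: Gg
G/III-2 aff ·: gg
G/III-3 un II-1×II-2: GG|Gg
G/III-4 un II-1×II-2: GG|Gg
G/IV-1 aff III-1×III-2: gg
⇒ G over [I-1,I-2,II-1,II-2,II-3,III-1,III-2,III-3,III-4,IV-1]: 24 consistent
Q/I-1 un ·: Qq
Q/I-2 ? ·: Qq|qq
Q/II-1 un I-1×I-2: Qq
Q/II-2 aff ·: qq
Q/II-3 aff I-1×I-2: qq
Q/III-1 aff II-1×II-2: qq
Q/III-2 un ·: Qq
Q/III-3 un II-1×II-2: Qq
Q/III-4 aff II-1×II-2: qq
Q/IV-1 aff III-1×III-2: qq
⇒ Q over [I-1,I-2,II-1,II-2,II-3,III-1,III-2,III-3,III-4,IV-1]: 2 consistent
U/I-1 un ·: UU|Uu
U/I-2 aff ·: uu
U/II-1 un I-1×I-2: Uu
U/II-2 ? ·: Uu|uu
U/II-3 un I-1×I-2: Uu
U/III-1 un II-1×II-2: UU|Uu
U/III-2 un ·: UU|Uu
U/III-3 aff II-1×II-2: uu
U/III-4 un II-1×II-2: UU|Uu
U/IV-1 un III-1×III-2: UU|Uu
⇒ U over [I-1,I-2,II-1,II-2,II-3,III-1,III-2,III-3,III-4,IV-1]: 36 consistent

I-1 ∈ {gg Qq UU, gg Qq Uu}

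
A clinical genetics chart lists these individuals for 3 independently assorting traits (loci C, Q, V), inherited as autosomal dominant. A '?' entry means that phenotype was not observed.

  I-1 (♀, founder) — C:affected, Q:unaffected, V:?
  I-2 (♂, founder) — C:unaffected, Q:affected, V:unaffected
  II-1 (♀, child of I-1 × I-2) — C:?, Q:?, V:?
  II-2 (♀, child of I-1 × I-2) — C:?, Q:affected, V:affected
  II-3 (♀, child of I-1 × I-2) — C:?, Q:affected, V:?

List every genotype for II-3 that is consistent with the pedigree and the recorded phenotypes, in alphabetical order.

II-3 ∈ {Cc Qq Vv, Cc Qq vv, cc Qq Vv, cc Qq vv}

C/I-1 aff ·: Cc|CC
C/I-2 un ·: cc
C/II-1 ? I-1×I-2: cc|Cc
C/II-2 ? I-1×I-2: cc|Cc
C/II-3 ? I-1×I-2: cc|Cc
⇒ C over [I-1,I-2,II-1,II-2,II-3]: 9 consistent
Q/I-1 un ·: qq
Q/I-2 aff ·: Qq|QQ
Q/II-1 ? I-1×I-2: qq|Qq
Q/II-2 aff I-1×I-2: Qq
Q/II-3 aff I-1×I-2: Qq
⇒ Q over [I-1,I-2,II-1,II-2,II-3]: 3 consistent
V/I-1 ? ·: Vv|VV
V/I-2 un ·: vv
V/II-1 ? I-1×I-2: vv|Vv
V/II-2 aff I-1×I-2: Vv
V/II-3 ? I-1×I-2: vv|Vv
⇒ V over [I-1,I-2,II-1,II-2,II-3]: 5 consistent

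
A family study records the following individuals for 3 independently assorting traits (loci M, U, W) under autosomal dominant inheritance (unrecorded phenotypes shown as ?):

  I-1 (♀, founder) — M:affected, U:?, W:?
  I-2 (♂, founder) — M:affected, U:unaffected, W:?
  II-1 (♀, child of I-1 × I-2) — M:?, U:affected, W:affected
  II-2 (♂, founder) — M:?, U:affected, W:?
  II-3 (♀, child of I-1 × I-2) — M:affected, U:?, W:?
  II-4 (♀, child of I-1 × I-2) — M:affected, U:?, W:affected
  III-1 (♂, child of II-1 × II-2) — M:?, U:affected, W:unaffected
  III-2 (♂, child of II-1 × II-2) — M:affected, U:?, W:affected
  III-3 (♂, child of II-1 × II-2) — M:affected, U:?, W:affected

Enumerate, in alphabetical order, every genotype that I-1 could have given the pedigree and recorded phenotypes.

I-1 ∈ {MM UU WW, MM UU Ww, MM UU ww, MM Uu WW, MM Uu Ww, MM Uu ww, Mm UU WW, Mm UU Ww, Mm UU ww, Mm Uu WW, Mm Uu Ww, Mm Uu ww}

M/I-1 aff ·: Mm|MM
M/I-2 aff ·: Mm|MM
M/II-1 ? I-1×I-2: mm|Mm|MM
M/II-2 ? ·: mm|Mm|MM
M/II-3 aff I-1×I-2: Mm|MM
M/II-4 aff I-1×I-2: Mm|MM
M/III-1 ? II-1×II-2: mm|Mm|MM
M/III-2 aff II-1×II-2: Mm|MM
M/III-3 aff II-1×II-2: Mm|MM
⇒ M over [I-1,I-2,II-1,II-2,II-3,II-4,III-1,III-2,III-3]: 406 consistent
U/I-1 ? ·: Uu|UU
U/I-2 un ·: uu
U/II-1 aff I-1×I-2: Uu
U/II-2 aff ·: Uu|UU
U/II-3 ? I-1×I-2: uu|Uu
U/II-4 ? I-1×I-2: uu|Uu
U/III-1 aff II-1×II-2: Uu|UU
U/III-2 ? II-1×II-2: uu|Uu|UU
U/III-3 ? II-1×II-2: uu|Uu|UU
⇒ U over [I-1,I-2,II-1,II-2,II-3,II-4,III-1,III-2,III-3]: 130 consistent
W/I-1 ? ·: ww|Ww|WW
W/I-2 ? ·: ww|Ww|WW
W/II-1 aff I-1×I-2: Ww
W/II-2 ? ·: ww|Ww
W/II-3 ? I-1×I-2: ww|Ww|WW
W/II-4 aff I-1×I-2: Ww|WW
W/III-1 un II-1×II-2: ww
W/III-2 aff II-1×II-2: Ww|WW
W/III-3 aff II-1×II-2: Ww|WW
⇒ W over [I-1,I-2,II-1,II-2,II-3,II-4,III-1,III-2,III-3]: 100 consistent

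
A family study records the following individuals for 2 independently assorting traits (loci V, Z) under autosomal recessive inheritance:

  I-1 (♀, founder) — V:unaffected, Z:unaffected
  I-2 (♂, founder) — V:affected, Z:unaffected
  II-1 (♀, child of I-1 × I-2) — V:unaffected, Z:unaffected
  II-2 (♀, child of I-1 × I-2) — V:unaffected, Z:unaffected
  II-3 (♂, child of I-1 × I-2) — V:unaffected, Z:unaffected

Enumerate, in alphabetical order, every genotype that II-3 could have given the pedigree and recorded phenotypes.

V/I-1 un ·: VV|Vv
V/I-2 aff ·: vv
V/II-1 un I-1×I-2: Vv
V/II-2 un I-1×I-2: Vv
V/II-3 un I-1×I-2: Vv
⇒ V over [I-1,I-2,II-1,II-2,II-3]: 2 consistent
Z/I-1 un ·: ZZ|Zz
Z/I-2 un ·: ZZ|Zz
Z/II-1 un I-1×I-2: ZZ|Zz
Z/II-2 un I-1×I-2: ZZ|Zz
Z/II-3 un I-1×I-2: ZZ|Zz
⇒ Z over [I-1,I-2,II-1,II-2,II-3]: 25 consistent

II-3 ∈ {Vv ZZ, Vv Zz}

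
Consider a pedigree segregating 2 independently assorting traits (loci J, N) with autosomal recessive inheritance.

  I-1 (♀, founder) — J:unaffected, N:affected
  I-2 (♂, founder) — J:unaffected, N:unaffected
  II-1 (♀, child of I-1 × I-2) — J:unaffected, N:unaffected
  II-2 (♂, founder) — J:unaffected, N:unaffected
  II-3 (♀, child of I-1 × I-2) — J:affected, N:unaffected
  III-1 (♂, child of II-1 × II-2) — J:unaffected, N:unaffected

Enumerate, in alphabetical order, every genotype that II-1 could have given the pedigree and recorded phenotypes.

J/I-1 un ·: Jj
J/I-2 un ·: Jj
J/II-1 un I-1×I-2: JJ|Jj
J/II-2 un ·: JJ|Jj
J/II-3 aff I-1×I-2: jj
J/III-1 un II-1×II-2: JJ|Jj
⇒ J over [I-1,I-2,II-1,II-2,II-3,III-1]: 7 consistent
N/I-1 aff ·: nn
N/I-2 un ·: NN|Nn
N/II-1 un I-1×I-2: Nn
N/II-2 un ·: NN|Nn
N/II-3 un I-1×I-2: Nn
N/III-1 un II-1×II-2: NN|Nn
⇒ N over [I-1,I-2,II-1,II-2,II-3,III-1]: 8 consistent

II-1 ∈ {JJ Nn, Jj Nn}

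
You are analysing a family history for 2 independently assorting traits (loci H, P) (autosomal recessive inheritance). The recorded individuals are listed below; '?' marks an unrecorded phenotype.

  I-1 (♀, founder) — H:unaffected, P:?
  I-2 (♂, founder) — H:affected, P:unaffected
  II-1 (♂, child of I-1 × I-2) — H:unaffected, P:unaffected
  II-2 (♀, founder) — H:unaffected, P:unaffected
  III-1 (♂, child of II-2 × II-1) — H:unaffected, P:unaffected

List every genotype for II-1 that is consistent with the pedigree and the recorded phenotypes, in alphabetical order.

II-1 ∈ {Hh PP, Hh Pp}

H/I-1 un ·: HH|Hh
H/I-2 aff ·: hh
H/II-1 un I-1×I-2: Hh
H/II-2 un ·: HH|Hh
H/III-1 un II-2×II-1: HH|Hh
⇒ H over [I-1,I-2,II-1,II-2,III-1]: 8 consistent
P/I-1 ? ·: PP|Pp|pp
P/I-2 un ·: PP|Pp
P/II-1 un I-1×I-2: PP|Pp
P/II-2 un ·: PP|Pp
P/III-1 un II-2×II-1: PP|Pp
⇒ P over [I-1,I-2,II-1,II-2,III-1]: 32 consistent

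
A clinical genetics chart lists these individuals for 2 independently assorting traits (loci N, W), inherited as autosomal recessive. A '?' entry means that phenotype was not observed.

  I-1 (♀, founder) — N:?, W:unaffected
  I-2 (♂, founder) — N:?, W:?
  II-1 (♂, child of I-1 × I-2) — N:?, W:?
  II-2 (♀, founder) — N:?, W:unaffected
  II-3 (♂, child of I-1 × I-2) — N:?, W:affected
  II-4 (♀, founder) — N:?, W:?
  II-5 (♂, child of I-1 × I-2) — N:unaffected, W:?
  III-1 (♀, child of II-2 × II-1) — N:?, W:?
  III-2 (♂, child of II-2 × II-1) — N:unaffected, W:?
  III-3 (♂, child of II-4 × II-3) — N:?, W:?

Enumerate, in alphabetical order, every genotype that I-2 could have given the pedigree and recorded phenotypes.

I-2 ∈ {NN Ww, NN ww, Nn Ww, Nn ww, nn Ww, nn ww}

N/I-1 ? ·: NN|Nn|nn
N/I-2 ? ·: NN|Nn|nn
N/II-1 ? I-1×I-2: NN|Nn|nn
N/II-2 ? ·: NN|Nn|nn
N/II-3 ? I-1×I-2: NN|Nn|nn
N/II-4 ? ·: NN|Nn|nn
N/II-5 un I-1×I-2: NN|Nn
N/III-1 ? II-2×II-1: NN|Nn|nn
N/III-2 un II-2×II-1: NN|Nn
N/III-3 ? II-4×II-3: NN|Nn|nn
⇒ N over [I-1,I-2,II-1,II-2,II-3,II-4,II-5,III-1,III-2,III-3]: 1944 consistent
W/I-1 un ·: Ww
W/I-2 ? ·: Ww|ww
W/II-1 ? I-1×I-2: WW|Ww|ww
W/II-2 un ·: WW|Ww
W/II-3 aff I-1×I-2: ww
W/II-4 ? ·: WW|Ww|ww
W/II-5 ? I-1×I-2: WW|Ww|ww
W/III-1 ? II-2×II-1: WW|Ww|ww
W/III-2 ? II-2×II-1: WW|Ww|ww
W/III-3 ? II-4×II-3: Ww|ww
⇒ W over [I-1,I-2,II-1,II-2,II-3,II-4,II-5,III-1,III-2,III-3]: 420 consistent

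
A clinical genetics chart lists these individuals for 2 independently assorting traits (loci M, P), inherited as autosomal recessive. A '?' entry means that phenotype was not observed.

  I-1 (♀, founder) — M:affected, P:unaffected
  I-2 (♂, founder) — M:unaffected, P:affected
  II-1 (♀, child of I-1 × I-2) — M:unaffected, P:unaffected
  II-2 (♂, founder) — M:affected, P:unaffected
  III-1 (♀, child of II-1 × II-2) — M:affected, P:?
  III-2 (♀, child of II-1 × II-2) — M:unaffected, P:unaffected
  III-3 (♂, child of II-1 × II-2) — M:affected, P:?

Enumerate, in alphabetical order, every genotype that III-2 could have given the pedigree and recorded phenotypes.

M/I-1 aff ·: mm
M/I-2 un ·: MM|Mm
M/II-1 un I-1×I-2: Mm
M/II-2 aff ·: mm
M/III-1 aff II-1×II-2: mm
M/III-2 un II-1×II-2: Mm
M/III-3 aff II-1×II-2: mm
⇒ M over [I-1,I-2,II-1,II-2,III-1,III-2,III-3]: 2 consistent
P/I-1 un ·: PP|Pp
P/I-2 aff ·: pp
P/II-1 un I-1×I-2: Pp
P/II-2 un ·: PP|Pp
P/III-1 ? II-1×II-2: PP|Pp|pp
P/III-2 un II-1×II-2: PP|Pp
P/III-3 ? II-1×II-2: PP|Pp|pp
⇒ P over [I-1,I-2,II-1,II-2,III-1,III-2,III-3]: 52 consistent

III-2 ∈ {Mm PP, Mm Pp}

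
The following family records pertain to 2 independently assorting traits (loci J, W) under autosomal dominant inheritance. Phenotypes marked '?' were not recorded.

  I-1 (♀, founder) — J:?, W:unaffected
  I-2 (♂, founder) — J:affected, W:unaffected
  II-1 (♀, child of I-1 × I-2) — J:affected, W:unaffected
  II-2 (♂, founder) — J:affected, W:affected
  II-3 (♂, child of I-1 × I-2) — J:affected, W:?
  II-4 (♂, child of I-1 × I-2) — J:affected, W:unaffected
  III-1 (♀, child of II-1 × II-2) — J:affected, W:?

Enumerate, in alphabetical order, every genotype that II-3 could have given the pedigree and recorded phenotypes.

II-3 ∈ {JJ ww, Jj ww}

J/I-1 ? ·: jj|Jj|JJ
J/I-2 aff ·: Jj|JJ
J/II-1 aff I-1×I-2: Jj|JJ
J/II-2 aff ·: Jj|JJ
J/II-3 aff I-1×I-2: Jj|JJ
J/II-4 aff I-1×I-2: Jj|JJ
J/III-1 aff II-1×II-2: Jj|JJ
⇒ J over [I-1,I-2,II-1,II-2,II-3,II-4,III-1]: 95 consistent
W/I-1 un ·: ww
W/I-2 un ·: ww
W/II-1 un I-1×I-2: ww
W/II-2 aff ·: Ww|WW
W/II-3 ? I-1×I-2: ww
W/II-4 un I-1×I-2: ww
W/III-1 ? II-1×II-2: ww|Ww
⇒ W over [I-1,I-2,II-1,II-2,II-3,II-4,III-1]: 3 consistent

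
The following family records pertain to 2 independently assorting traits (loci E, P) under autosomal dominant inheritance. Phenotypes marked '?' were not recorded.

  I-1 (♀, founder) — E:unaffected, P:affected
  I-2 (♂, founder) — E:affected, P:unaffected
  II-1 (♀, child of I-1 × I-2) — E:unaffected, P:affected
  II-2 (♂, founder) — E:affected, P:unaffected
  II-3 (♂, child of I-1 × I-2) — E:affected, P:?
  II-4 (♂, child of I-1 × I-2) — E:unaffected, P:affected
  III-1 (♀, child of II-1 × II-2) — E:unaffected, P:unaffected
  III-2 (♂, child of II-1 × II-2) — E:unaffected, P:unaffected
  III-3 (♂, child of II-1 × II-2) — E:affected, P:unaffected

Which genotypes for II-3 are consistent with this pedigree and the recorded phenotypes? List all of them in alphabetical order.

II-3 ∈ {Ee Pp, Ee pp}

E/I-1 un ·: ee
E/I-2 aff ·: Ee
E/II-1 un I-1×I-2: ee
E/II-2 aff ·: Ee
E/II-3 aff I-1×I-2: Ee
E/II-4 un I-1×I-2: ee
E/III-1 un II-1×II-2: ee
E/III-2 un II-1×II-2: ee
E/III-3 aff II-1×II-2: Ee
⇒ E over [I-1,I-2,II-1,II-2,II-3,II-4,III-1,III-2,III-3]: 1 consistent
P/I-1 aff ·: Pp|PP
P/I-2 un ·: pp
P/II-1 aff I-1×I-2: Pp
P/II-2 un ·: pp
P/II-3 ? I-1×I-2: pp|Pp
P/II-4 aff I-1×I-2: Pp
P/III-1 un II-1×II-2: pp
P/III-2 un II-1×II-2: pp
P/III-3 un II-1×II-2: pp
⇒ P over [I-1,I-2,II-1,II-2,II-3,II-4,III-1,III-2,III-3]: 3 consistent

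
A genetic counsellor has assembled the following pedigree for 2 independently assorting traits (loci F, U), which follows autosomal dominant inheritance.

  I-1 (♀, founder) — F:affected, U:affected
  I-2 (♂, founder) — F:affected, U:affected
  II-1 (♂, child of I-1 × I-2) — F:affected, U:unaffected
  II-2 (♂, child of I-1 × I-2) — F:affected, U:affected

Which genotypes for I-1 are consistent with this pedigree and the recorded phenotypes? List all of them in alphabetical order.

F/I-1 aff ·: Ff|FF
F/I-2 aff ·: Ff|FF
F/II-1 aff I-1×I-2: Ff|FF
F/II-2 aff I-1×I-2: Ff|FF
⇒ F over [I-1,I-2,II-1,II-2]: 13 consistent
U/I-1 aff ·: Uu
U/I-2 aff ·: Uu
U/II-1 un I-1×I-2: uu
U/II-2 aff I-1×I-2: Uu|UU
⇒ U over [I-1,I-2,II-1,II-2]: 2 consistent

I-1 ∈ {FF Uu, Ff Uu}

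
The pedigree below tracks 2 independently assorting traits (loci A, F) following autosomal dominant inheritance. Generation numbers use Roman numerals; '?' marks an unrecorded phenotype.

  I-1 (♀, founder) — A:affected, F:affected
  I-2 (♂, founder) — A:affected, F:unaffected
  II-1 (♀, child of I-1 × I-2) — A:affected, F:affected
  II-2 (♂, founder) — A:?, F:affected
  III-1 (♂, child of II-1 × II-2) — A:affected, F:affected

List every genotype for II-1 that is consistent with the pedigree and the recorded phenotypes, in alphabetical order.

A/I-1 aff ·: Aa|AA
A/I-2 aff ·: Aa|AA
A/II-1 aff I-1×I-2: Aa|AA
A/II-2 ? ·: aa|Aa|AA
A/III-1 aff II-1×II-2: Aa|AA
⇒ A over [I-1,I-2,II-1,II-2,III-1]: 31 consistent
F/I-1 aff ·: Ff|FF
F/I-2 un ·: ff
F/II-1 aff I-1×I-2: Ff
F/II-2 aff ·: Ff|FF
F/III-1 aff II-1×II-2: Ff|FF
⇒ F over [I-1,I-2,II-1,II-2,III-1]: 8 consistent

II-1 ∈ {AA Ff, Aa Ff}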